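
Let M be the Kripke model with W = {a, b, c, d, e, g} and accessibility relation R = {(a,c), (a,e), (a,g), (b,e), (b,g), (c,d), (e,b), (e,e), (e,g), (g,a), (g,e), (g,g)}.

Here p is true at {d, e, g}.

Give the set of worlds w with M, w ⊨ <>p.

{a, b, c, e, g}

a: successors {c, e, g}; p there: c:F, e:T, g:T. ✓
b: successors {e, g}; p there: e:T, g:T. ✓
c: successors {d}; p there: d:T. ✓
d: no successors, so <>p fails. ✗
e: successors {b, e, g}; p there: b:F, e:T, g:T. ✓
g: successors {a, e, g}; p there: a:F, e:T, g:T. ✓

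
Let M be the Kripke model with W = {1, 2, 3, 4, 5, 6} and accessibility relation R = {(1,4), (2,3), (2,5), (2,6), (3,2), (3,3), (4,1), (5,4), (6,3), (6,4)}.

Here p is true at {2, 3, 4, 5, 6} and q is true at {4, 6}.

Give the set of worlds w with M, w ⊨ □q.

{1, 5}

1: successors {4}; q there: 4:T. ✓
2: successors {3, 5, 6}; q there: 3:F, 5:F, 6:T. ✗
3: successors {2, 3}; q there: 2:F, 3:F. ✗
4: successors {1}; q there: 1:F. ✗
5: successors {4}; q there: 4:T. ✓
6: successors {3, 4}; q there: 3:F, 4:T. ✗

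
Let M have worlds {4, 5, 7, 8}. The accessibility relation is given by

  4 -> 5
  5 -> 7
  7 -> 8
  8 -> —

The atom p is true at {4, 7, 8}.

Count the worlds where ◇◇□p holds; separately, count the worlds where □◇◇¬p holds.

For ◇◇□p:
4: successors {5}; ◇□p there: 5:T. ✓
5: successors {7}; ◇□p there: 7:T. ✓
7: successors {8}; ◇□p there: 8:F. ✗
8: no successors, so ◇◇□p fails. ✗
— 2 worlds.
For □◇◇¬p:
4: successors {5}; ◇◇¬p there: 5:F. ✗
5: successors {7}; ◇◇¬p there: 7:F. ✗
7: successors {8}; ◇◇¬p there: 8:F. ✗
8: no successors, so □◇◇¬p holds vacuously. ✓
— 1 world.

2 and 1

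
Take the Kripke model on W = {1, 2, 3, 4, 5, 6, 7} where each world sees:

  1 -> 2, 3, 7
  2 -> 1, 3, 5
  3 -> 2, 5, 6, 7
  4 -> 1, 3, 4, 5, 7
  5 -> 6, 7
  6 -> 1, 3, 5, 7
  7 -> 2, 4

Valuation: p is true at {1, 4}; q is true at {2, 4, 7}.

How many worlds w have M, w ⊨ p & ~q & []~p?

1: p & ~q is T, []~p is T. ✓
2: p & ~q is F, []~p is F. ✗
3: p & ~q is F, []~p is T. ✗
4: p & ~q is F, []~p is F. ✗
5: p & ~q is F, []~p is T. ✗
6: p & ~q is F, []~p is F. ✗
7: p & ~q is F, []~p is F. ✗
Satisfying worlds: {1}.

1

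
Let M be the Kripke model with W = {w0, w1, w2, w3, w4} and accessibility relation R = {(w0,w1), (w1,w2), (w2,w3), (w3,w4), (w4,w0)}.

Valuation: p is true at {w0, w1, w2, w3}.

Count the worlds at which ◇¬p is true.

w0: successors {w1}; ¬p there: w1:F. ✗
w1: successors {w2}; ¬p there: w2:F. ✗
w2: successors {w3}; ¬p there: w3:F. ✗
w3: successors {w4}; ¬p there: w4:T. ✓
w4: successors {w0}; ¬p there: w0:F. ✗
Satisfying worlds: {w3}.

1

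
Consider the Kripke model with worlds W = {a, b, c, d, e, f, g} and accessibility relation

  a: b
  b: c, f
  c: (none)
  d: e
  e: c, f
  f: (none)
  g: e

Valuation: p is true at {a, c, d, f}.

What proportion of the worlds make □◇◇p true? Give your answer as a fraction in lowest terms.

a: successors {b}; ◇◇p there: b:F. ✗
b: successors {c, f}; ◇◇p there: c:F, f:F. ✗
c: no successors, so □◇◇p holds vacuously. ✓
d: successors {e}; ◇◇p there: e:F. ✗
e: successors {c, f}; ◇◇p there: c:F, f:F. ✗
f: no successors, so □◇◇p holds vacuously. ✓
g: successors {e}; ◇◇p there: e:F. ✗
That's 2 of 7 worlds, so 2/7.

2/7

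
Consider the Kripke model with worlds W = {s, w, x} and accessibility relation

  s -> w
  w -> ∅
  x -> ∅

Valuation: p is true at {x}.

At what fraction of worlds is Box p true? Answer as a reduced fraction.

s: successors {w}; p there: w:F. ✗
w: no successors, so Box p holds vacuously. ✓
x: no successors, so Box p holds vacuously. ✓
That's 2 of 3 worlds, so 2/3.

2/3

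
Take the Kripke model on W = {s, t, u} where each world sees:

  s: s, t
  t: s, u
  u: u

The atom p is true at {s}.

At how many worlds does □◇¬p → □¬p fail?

s: □◇¬p is T, □¬p is F. ✗
t: □◇¬p is T, □¬p is F. ✗
u: □◇¬p is T, □¬p is T. ✓
Satisfying worlds: {u}.
So □◇¬p → □¬p fails at the other 2 worlds.

2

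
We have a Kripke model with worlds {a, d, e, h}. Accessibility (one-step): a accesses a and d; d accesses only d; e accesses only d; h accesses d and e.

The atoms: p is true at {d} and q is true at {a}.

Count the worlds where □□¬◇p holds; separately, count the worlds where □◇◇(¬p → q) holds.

0 and 4

For □□¬◇p:
a: successors {a, d}; □¬◇p there: a:F, d:F. ✗
d: successors {d}; □¬◇p there: d:F. ✗
e: successors {d}; □¬◇p there: d:F. ✗
h: successors {d, e}; □¬◇p there: d:F, e:F. ✗
— 0 worlds.
For □◇◇(¬p → q):
a: successors {a, d}; ◇◇(¬p → q) there: a:T, d:T. ✓
d: successors {d}; ◇◇(¬p → q) there: d:T. ✓
e: successors {d}; ◇◇(¬p → q) there: d:T. ✓
h: successors {d, e}; ◇◇(¬p → q) there: d:T, e:T. ✓
— 4 worlds.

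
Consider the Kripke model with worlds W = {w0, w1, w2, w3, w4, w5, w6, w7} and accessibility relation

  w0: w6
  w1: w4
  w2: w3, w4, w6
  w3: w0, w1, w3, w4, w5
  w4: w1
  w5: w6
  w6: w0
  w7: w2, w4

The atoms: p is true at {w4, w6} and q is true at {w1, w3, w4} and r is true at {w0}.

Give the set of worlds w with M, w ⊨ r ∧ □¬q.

w0: r is T, □¬q is T. ✓
w1: r is F, □¬q is F. ✗
w2: r is F, □¬q is F. ✗
w3: r is F, □¬q is F. ✗
w4: r is F, □¬q is F. ✗
w5: r is F, □¬q is T. ✗
w6: r is F, □¬q is T. ✗
w7: r is F, □¬q is F. ✗

{w0}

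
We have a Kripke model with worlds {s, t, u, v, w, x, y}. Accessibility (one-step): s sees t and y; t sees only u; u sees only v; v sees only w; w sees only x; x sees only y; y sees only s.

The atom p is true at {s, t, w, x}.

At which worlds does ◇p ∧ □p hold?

{v, w, y}

s: ◇p is T, □p is F. ✗
t: ◇p is F, □p is F. ✗
u: ◇p is F, □p is F. ✗
v: ◇p is T, □p is T. ✓
w: ◇p is T, □p is T. ✓
x: ◇p is F, □p is F. ✗
y: ◇p is T, □p is T. ✓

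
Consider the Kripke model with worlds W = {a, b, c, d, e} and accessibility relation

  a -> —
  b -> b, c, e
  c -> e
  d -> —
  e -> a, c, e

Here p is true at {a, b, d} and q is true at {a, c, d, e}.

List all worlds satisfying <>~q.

{b}

a: no successors, so <>~q fails. ✗
b: successors {b, c, e}; ~q there: b:T, c:F, e:F. ✓
c: successors {e}; ~q there: e:F. ✗
d: no successors, so <>~q fails. ✗
e: successors {a, c, e}; ~q there: a:F, c:F, e:F. ✗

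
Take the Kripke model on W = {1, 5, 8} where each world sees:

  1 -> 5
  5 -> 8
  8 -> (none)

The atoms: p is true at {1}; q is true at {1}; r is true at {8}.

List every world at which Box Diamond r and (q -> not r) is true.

1: Box Diamond r is T, q -> not r is T. ✓
5: Box Diamond r is F, q -> not r is T. ✗
8: Box Diamond r is T, q -> not r is T. ✓

{1, 8}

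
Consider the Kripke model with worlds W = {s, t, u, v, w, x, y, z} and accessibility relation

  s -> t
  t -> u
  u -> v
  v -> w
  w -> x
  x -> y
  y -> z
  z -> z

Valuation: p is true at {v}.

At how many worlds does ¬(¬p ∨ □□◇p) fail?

s: ¬p ∨ □□◇p is T. ✗
t: ¬p ∨ □□◇p is T. ✗
u: ¬p ∨ □□◇p is T. ✗
v: ¬p ∨ □□◇p is F. ✓
w: ¬p ∨ □□◇p is T. ✗
x: ¬p ∨ □□◇p is T. ✗
y: ¬p ∨ □□◇p is T. ✗
z: ¬p ∨ □□◇p is T. ✗
Satisfying worlds: {v}.
So ¬(¬p ∨ □□◇p) fails at the other 7 worlds.

7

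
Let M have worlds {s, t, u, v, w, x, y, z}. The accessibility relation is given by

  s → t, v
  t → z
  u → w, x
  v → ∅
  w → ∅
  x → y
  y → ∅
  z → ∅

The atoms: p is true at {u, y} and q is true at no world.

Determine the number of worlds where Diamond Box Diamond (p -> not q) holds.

4

s: successors {t, v}; Box Diamond (p -> not q) there: t:F, v:T. ✓
t: successors {z}; Box Diamond (p -> not q) there: z:T. ✓
u: successors {w, x}; Box Diamond (p -> not q) there: w:T, x:F. ✓
v: no successors, so Diamond Box Diamond (p -> not q) fails. ✗
w: no successors, so Diamond Box Diamond (p -> not q) fails. ✗
x: successors {y}; Box Diamond (p -> not q) there: y:T. ✓
y: no successors, so Diamond Box Diamond (p -> not q) fails. ✗
z: no successors, so Diamond Box Diamond (p -> not q) fails. ✗
Satisfying worlds: {s, t, u, x}.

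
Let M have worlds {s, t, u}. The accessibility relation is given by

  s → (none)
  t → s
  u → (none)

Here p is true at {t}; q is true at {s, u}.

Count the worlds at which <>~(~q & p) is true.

1

s: no successors, so <>~(~q & p) fails. ✗
t: successors {s}; ~(~q & p) there: s:T. ✓
u: no successors, so <>~(~q & p) fails. ✗
Satisfying worlds: {t}.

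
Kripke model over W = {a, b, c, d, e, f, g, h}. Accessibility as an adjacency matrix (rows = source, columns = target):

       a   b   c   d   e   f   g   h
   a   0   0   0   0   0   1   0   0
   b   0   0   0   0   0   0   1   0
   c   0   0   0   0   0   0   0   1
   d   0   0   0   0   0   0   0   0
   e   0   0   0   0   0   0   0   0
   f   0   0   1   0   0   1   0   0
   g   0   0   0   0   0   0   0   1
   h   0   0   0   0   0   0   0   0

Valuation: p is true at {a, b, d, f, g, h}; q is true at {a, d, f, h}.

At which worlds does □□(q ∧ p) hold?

{b, c, d, e, g, h}

a: successors {f}; □(q ∧ p) there: f:F. ✗
b: successors {g}; □(q ∧ p) there: g:T. ✓
c: successors {h}; □(q ∧ p) there: h:T. ✓
d: no successors, so □□(q ∧ p) holds vacuously. ✓
e: no successors, so □□(q ∧ p) holds vacuously. ✓
f: successors {c, f}; □(q ∧ p) there: c:T, f:F. ✗
g: successors {h}; □(q ∧ p) there: h:T. ✓
h: no successors, so □□(q ∧ p) holds vacuously. ✓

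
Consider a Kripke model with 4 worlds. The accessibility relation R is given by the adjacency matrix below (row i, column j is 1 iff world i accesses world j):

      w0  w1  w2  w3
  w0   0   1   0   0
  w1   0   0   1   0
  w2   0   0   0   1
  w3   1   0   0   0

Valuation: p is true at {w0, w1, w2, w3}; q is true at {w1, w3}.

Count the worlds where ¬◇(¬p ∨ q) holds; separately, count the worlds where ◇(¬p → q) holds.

For ¬◇(¬p ∨ q):
w0: ◇(¬p ∨ q) is T. ✗
w1: ◇(¬p ∨ q) is F. ✓
w2: ◇(¬p ∨ q) is T. ✗
w3: ◇(¬p ∨ q) is F. ✓
— 2 worlds.
For ◇(¬p → q):
w0: successors {w1}; ¬p → q there: w1:T. ✓
w1: successors {w2}; ¬p → q there: w2:T. ✓
w2: successors {w3}; ¬p → q there: w3:T. ✓
w3: successors {w0}; ¬p → q there: w0:T. ✓
— 4 worlds.

2 and 4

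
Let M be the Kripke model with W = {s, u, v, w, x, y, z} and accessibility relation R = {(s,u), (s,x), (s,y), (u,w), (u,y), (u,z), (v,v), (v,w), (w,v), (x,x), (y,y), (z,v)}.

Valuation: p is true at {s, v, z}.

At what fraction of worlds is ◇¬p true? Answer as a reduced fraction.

5/7

s: successors {u, x, y}; ¬p there: u:T, x:T, y:T. ✓
u: successors {w, y, z}; ¬p there: w:T, y:T, z:F. ✓
v: successors {v, w}; ¬p there: v:F, w:T. ✓
w: successors {v}; ¬p there: v:F. ✗
x: successors {x}; ¬p there: x:T. ✓
y: successors {y}; ¬p there: y:T. ✓
z: successors {v}; ¬p there: v:F. ✗
That's 5 of 7 worlds, so 5/7.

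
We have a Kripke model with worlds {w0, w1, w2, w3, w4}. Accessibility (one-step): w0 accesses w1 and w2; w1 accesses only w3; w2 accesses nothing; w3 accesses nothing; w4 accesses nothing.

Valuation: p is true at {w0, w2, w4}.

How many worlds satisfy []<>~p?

3

w0: successors {w1, w2}; <>~p there: w1:T, w2:F. ✗
w1: successors {w3}; <>~p there: w3:F. ✗
w2: no successors, so []<>~p holds vacuously. ✓
w3: no successors, so []<>~p holds vacuously. ✓
w4: no successors, so []<>~p holds vacuously. ✓
Satisfying worlds: {w2, w3, w4}.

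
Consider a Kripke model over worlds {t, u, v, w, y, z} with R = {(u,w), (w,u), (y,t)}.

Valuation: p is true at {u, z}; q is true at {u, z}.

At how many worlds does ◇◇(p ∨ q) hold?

t: no successors, so ◇◇(p ∨ q) fails. ✗
u: successors {w}; ◇(p ∨ q) there: w:T. ✓
v: no successors, so ◇◇(p ∨ q) fails. ✗
w: successors {u}; ◇(p ∨ q) there: u:F. ✗
y: successors {t}; ◇(p ∨ q) there: t:F. ✗
z: no successors, so ◇◇(p ∨ q) fails. ✗
Satisfying worlds: {u}.

1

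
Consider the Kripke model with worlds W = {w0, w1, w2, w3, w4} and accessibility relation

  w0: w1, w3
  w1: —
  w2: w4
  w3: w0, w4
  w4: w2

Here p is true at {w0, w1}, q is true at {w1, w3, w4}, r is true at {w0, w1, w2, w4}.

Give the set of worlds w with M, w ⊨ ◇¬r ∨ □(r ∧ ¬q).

w0: ◇¬r is T, □(r ∧ ¬q) is F. ✓
w1: ◇¬r is F, □(r ∧ ¬q) is T. ✓
w2: ◇¬r is F, □(r ∧ ¬q) is F. ✗
w3: ◇¬r is F, □(r ∧ ¬q) is F. ✗
w4: ◇¬r is F, □(r ∧ ¬q) is T. ✓

{w0, w1, w4}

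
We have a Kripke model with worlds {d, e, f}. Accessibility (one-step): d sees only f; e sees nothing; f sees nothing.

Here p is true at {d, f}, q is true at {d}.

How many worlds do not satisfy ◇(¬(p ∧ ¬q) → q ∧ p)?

d: successors {f}; ¬(p ∧ ¬q) → q ∧ p there: f:T. ✓
e: no successors, so ◇(¬(p ∧ ¬q) → q ∧ p) fails. ✗
f: no successors, so ◇(¬(p ∧ ¬q) → q ∧ p) fails. ✗
Satisfying worlds: {d}.
So ◇(¬(p ∧ ¬q) → q ∧ p) fails at the other 2 worlds.

2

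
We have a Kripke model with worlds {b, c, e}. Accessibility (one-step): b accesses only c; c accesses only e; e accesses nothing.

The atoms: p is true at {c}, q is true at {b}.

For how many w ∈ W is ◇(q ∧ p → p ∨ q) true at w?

2

b: successors {c}; q ∧ p → p ∨ q there: c:T. ✓
c: successors {e}; q ∧ p → p ∨ q there: e:T. ✓
e: no successors, so ◇(q ∧ p → p ∨ q) fails. ✗
Satisfying worlds: {b, c}.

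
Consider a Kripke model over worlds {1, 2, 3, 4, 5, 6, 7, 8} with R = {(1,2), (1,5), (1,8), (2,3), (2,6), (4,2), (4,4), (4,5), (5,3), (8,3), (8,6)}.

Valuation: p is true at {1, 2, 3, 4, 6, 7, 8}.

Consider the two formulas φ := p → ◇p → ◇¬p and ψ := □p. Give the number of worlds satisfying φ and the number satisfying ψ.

For p → ◇p → ◇¬p:
1: p is T, ◇p → ◇¬p is T. ✓
2: p is T, ◇p → ◇¬p is F. ✗
3: p is T, ◇p → ◇¬p is T. ✓
4: p is T, ◇p → ◇¬p is T. ✓
5: p is F, ◇p → ◇¬p is F. ✓
6: p is T, ◇p → ◇¬p is T. ✓
7: p is T, ◇p → ◇¬p is T. ✓
8: p is T, ◇p → ◇¬p is F. ✗
— 6 worlds.
For □p:
1: successors {2, 5, 8}; p there: 2:T, 5:F, 8:T. ✗
2: successors {3, 6}; p there: 3:T, 6:T. ✓
3: no successors, so □p holds vacuously. ✓
4: successors {2, 4, 5}; p there: 2:T, 4:T, 5:F. ✗
5: successors {3}; p there: 3:T. ✓
6: no successors, so □p holds vacuously. ✓
7: no successors, so □p holds vacuously. ✓
8: successors {3, 6}; p there: 3:T, 6:T. ✓
— 6 worlds.

6 and 6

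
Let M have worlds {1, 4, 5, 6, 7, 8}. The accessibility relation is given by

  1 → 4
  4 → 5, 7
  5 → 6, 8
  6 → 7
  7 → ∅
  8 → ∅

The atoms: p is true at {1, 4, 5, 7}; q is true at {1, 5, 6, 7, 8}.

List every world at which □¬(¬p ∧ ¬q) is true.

1: successors {4}; ¬(¬p ∧ ¬q) there: 4:T. ✓
4: successors {5, 7}; ¬(¬p ∧ ¬q) there: 5:T, 7:T. ✓
5: successors {6, 8}; ¬(¬p ∧ ¬q) there: 6:T, 8:T. ✓
6: successors {7}; ¬(¬p ∧ ¬q) there: 7:T. ✓
7: no successors, so □¬(¬p ∧ ¬q) holds vacuously. ✓
8: no successors, so □¬(¬p ∧ ¬q) holds vacuously. ✓

{1, 4, 5, 6, 7, 8}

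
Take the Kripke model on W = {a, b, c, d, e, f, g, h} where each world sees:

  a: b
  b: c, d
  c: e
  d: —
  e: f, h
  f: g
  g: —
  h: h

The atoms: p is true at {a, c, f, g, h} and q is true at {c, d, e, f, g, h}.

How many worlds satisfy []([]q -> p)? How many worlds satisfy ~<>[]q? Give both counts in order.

5 and 2

For []([]q -> p):
a: successors {b}; []q -> p there: b:F. ✗
b: successors {c, d}; []q -> p there: c:T, d:F. ✗
c: successors {e}; []q -> p there: e:F. ✗
d: no successors, so []([]q -> p) holds vacuously. ✓
e: successors {f, h}; []q -> p there: f:T, h:T. ✓
f: successors {g}; []q -> p there: g:T. ✓
g: no successors, so []([]q -> p) holds vacuously. ✓
h: successors {h}; []q -> p there: h:T. ✓
— 5 worlds.
For ~<>[]q:
a: <>[]q is T. ✗
b: <>[]q is T. ✗
c: <>[]q is T. ✗
d: <>[]q is F. ✓
e: <>[]q is T. ✗
f: <>[]q is T. ✗
g: <>[]q is F. ✓
h: <>[]q is T. ✗
— 2 worlds.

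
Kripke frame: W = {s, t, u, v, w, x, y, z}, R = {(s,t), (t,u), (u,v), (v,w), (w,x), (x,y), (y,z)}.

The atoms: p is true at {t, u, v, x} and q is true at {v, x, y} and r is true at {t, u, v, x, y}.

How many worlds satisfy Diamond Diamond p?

s: successors {t}; Diamond p there: t:T. ✓
t: successors {u}; Diamond p there: u:T. ✓
u: successors {v}; Diamond p there: v:F. ✗
v: successors {w}; Diamond p there: w:T. ✓
w: successors {x}; Diamond p there: x:F. ✗
x: successors {y}; Diamond p there: y:F. ✗
y: successors {z}; Diamond p there: z:F. ✗
z: no successors, so Diamond Diamond p fails. ✗
Satisfying worlds: {s, t, v}.

3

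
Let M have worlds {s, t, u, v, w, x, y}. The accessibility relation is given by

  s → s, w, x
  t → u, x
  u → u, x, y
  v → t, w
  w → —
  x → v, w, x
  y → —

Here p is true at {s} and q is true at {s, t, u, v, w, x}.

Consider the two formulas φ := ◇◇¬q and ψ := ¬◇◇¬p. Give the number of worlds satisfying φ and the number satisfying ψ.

For ◇◇¬q:
s: successors {s, w, x}; ◇¬q there: s:F, w:F, x:F. ✗
t: successors {u, x}; ◇¬q there: u:T, x:F. ✓
u: successors {u, x, y}; ◇¬q there: u:T, x:F, y:F. ✓
v: successors {t, w}; ◇¬q there: t:F, w:F. ✗
w: no successors, so ◇◇¬q fails. ✗
x: successors {v, w, x}; ◇¬q there: v:F, w:F, x:F. ✗
y: no successors, so ◇◇¬q fails. ✗
— 2 worlds.
For ¬◇◇¬p:
s: ◇◇¬p is T. ✗
t: ◇◇¬p is T. ✗
u: ◇◇¬p is T. ✗
v: ◇◇¬p is T. ✗
w: ◇◇¬p is F. ✓
x: ◇◇¬p is T. ✗
y: ◇◇¬p is F. ✓
— 2 worlds.

2 and 2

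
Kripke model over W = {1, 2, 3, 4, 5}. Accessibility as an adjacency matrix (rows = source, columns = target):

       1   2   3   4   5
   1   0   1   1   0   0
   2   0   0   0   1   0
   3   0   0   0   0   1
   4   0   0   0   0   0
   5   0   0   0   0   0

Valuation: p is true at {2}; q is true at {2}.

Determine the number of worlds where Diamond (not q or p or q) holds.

3

1: successors {2, 3}; not q or p or q there: 2:T, 3:T. ✓
2: successors {4}; not q or p or q there: 4:T. ✓
3: successors {5}; not q or p or q there: 5:T. ✓
4: no successors, so Diamond (not q or p or q) fails. ✗
5: no successors, so Diamond (not q or p or q) fails. ✗
Satisfying worlds: {1, 2, 3}.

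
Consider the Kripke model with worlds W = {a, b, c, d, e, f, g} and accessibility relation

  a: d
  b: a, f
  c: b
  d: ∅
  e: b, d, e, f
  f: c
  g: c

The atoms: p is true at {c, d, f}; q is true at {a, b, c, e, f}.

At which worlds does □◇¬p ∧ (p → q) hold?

{c, f, g}

a: □◇¬p is F, p → q is T. ✗
b: □◇¬p is F, p → q is T. ✗
c: □◇¬p is T, p → q is T. ✓
d: □◇¬p is T, p → q is F. ✗
e: □◇¬p is F, p → q is T. ✗
f: □◇¬p is T, p → q is T. ✓
g: □◇¬p is T, p → q is T. ✓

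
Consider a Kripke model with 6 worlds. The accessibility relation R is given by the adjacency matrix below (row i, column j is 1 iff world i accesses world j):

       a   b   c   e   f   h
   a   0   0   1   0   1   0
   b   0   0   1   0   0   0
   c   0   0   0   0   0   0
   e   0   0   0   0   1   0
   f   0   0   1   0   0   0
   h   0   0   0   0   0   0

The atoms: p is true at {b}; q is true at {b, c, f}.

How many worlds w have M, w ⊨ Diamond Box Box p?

4

a: successors {c, f}; Box Box p there: c:T, f:T. ✓
b: successors {c}; Box Box p there: c:T. ✓
c: no successors, so Diamond Box Box p fails. ✗
e: successors {f}; Box Box p there: f:T. ✓
f: successors {c}; Box Box p there: c:T. ✓
h: no successors, so Diamond Box Box p fails. ✗
Satisfying worlds: {a, b, e, f}.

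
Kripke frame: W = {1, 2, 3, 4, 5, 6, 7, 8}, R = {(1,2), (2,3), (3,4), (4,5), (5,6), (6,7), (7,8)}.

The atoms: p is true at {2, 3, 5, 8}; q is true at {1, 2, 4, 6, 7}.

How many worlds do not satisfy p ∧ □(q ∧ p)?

7

1: p is F, □(q ∧ p) is T. ✗
2: p is T, □(q ∧ p) is F. ✗
3: p is T, □(q ∧ p) is F. ✗
4: p is F, □(q ∧ p) is F. ✗
5: p is T, □(q ∧ p) is F. ✗
6: p is F, □(q ∧ p) is F. ✗
7: p is F, □(q ∧ p) is F. ✗
8: p is T, □(q ∧ p) is T. ✓
Satisfying worlds: {8}.
So p ∧ □(q ∧ p) fails at the other 7 worlds.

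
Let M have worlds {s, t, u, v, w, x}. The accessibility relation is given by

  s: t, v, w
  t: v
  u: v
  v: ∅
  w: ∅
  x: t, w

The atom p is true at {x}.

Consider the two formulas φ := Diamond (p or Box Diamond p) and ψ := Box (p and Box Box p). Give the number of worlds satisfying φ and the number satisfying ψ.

4 and 2

For Diamond (p or Box Diamond p):
s: successors {t, v, w}; p or Box Diamond p there: t:F, v:T, w:T. ✓
t: successors {v}; p or Box Diamond p there: v:T. ✓
u: successors {v}; p or Box Diamond p there: v:T. ✓
v: no successors, so Diamond (p or Box Diamond p) fails. ✗
w: no successors, so Diamond (p or Box Diamond p) fails. ✗
x: successors {t, w}; p or Box Diamond p there: t:F, w:T. ✓
— 4 worlds.
For Box (p and Box Box p):
s: successors {t, v, w}; p and Box Box p there: t:F, v:F, w:F. ✗
t: successors {v}; p and Box Box p there: v:F. ✗
u: successors {v}; p and Box Box p there: v:F. ✗
v: no successors, so Box (p and Box Box p) holds vacuously. ✓
w: no successors, so Box (p and Box Box p) holds vacuously. ✓
x: successors {t, w}; p and Box Box p there: t:F, w:F. ✗
— 2 worlds.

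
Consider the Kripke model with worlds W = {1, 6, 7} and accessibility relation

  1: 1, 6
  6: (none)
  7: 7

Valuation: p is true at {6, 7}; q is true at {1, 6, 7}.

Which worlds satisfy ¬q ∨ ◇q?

{1, 7}

1: ¬q is F, ◇q is T. ✓
6: ¬q is F, ◇q is F. ✗
7: ¬q is F, ◇q is T. ✓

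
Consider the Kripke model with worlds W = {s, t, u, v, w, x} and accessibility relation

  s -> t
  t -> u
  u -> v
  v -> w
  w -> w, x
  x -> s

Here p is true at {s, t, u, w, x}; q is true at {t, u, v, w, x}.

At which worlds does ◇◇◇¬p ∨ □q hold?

s: ◇◇◇¬p is T, □q is T. ✓
t: ◇◇◇¬p is F, □q is T. ✓
u: ◇◇◇¬p is F, □q is T. ✓
v: ◇◇◇¬p is F, □q is T. ✓
w: ◇◇◇¬p is F, □q is T. ✓
x: ◇◇◇¬p is F, □q is F. ✗

{s, t, u, v, w}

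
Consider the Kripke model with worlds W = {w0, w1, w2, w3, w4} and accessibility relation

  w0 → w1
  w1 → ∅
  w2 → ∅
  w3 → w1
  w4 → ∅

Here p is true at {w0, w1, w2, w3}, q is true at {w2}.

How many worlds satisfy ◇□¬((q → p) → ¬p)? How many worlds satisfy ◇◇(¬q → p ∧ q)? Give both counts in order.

2 and 0

For ◇□¬((q → p) → ¬p):
w0: successors {w1}; □¬((q → p) → ¬p) there: w1:T. ✓
w1: no successors, so ◇□¬((q → p) → ¬p) fails. ✗
w2: no successors, so ◇□¬((q → p) → ¬p) fails. ✗
w3: successors {w1}; □¬((q → p) → ¬p) there: w1:T. ✓
w4: no successors, so ◇□¬((q → p) → ¬p) fails. ✗
— 2 worlds.
For ◇◇(¬q → p ∧ q):
w0: successors {w1}; ◇(¬q → p ∧ q) there: w1:F. ✗
w1: no successors, so ◇◇(¬q → p ∧ q) fails. ✗
w2: no successors, so ◇◇(¬q → p ∧ q) fails. ✗
w3: successors {w1}; ◇(¬q → p ∧ q) there: w1:F. ✗
w4: no successors, so ◇◇(¬q → p ∧ q) fails. ✗
— 0 worlds.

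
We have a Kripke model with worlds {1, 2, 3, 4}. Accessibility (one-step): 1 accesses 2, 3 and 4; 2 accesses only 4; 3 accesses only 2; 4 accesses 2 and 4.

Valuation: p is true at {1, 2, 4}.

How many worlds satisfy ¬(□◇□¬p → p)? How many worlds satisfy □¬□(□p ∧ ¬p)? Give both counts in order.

For ¬(□◇□¬p → p):
1: □◇□¬p → p is T. ✗
2: □◇□¬p → p is T. ✗
3: □◇□¬p → p is T. ✗
4: □◇□¬p → p is T. ✗
— 0 worlds.
For □¬□(□p ∧ ¬p):
1: successors {2, 3, 4}; ¬□(□p ∧ ¬p) there: 2:T, 3:T, 4:T. ✓
2: successors {4}; ¬□(□p ∧ ¬p) there: 4:T. ✓
3: successors {2}; ¬□(□p ∧ ¬p) there: 2:T. ✓
4: successors {2, 4}; ¬□(□p ∧ ¬p) there: 2:T, 4:T. ✓
— 4 worlds.

0 and 4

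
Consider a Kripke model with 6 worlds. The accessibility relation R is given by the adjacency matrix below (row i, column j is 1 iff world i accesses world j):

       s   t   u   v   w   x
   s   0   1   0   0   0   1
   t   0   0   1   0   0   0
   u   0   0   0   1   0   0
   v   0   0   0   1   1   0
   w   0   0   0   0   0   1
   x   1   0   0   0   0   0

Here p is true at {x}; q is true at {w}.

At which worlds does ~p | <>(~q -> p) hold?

s: ~p is T, <>(~q -> p) is T. ✓
t: ~p is T, <>(~q -> p) is F. ✓
u: ~p is T, <>(~q -> p) is F. ✓
v: ~p is T, <>(~q -> p) is T. ✓
w: ~p is T, <>(~q -> p) is T. ✓
x: ~p is F, <>(~q -> p) is F. ✗

{s, t, u, v, w}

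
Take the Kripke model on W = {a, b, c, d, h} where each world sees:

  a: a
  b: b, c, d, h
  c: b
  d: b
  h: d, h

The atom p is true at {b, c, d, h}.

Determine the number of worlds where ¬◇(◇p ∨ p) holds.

1

a: ◇(◇p ∨ p) is F. ✓
b: ◇(◇p ∨ p) is T. ✗
c: ◇(◇p ∨ p) is T. ✗
d: ◇(◇p ∨ p) is T. ✗
h: ◇(◇p ∨ p) is T. ✗
Satisfying worlds: {a}.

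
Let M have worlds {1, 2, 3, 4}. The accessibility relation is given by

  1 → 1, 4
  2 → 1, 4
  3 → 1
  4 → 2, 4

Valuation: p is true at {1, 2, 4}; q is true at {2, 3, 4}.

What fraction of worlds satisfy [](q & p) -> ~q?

3/4

1: [](q & p) is F, ~q is T. ✓
2: [](q & p) is F, ~q is F. ✓
3: [](q & p) is F, ~q is F. ✓
4: [](q & p) is T, ~q is F. ✗
That's 3 of 4 worlds, so 3/4.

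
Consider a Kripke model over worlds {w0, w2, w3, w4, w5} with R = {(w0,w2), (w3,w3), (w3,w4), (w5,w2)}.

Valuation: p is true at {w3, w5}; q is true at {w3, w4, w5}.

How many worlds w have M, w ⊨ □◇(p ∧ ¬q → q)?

2

w0: successors {w2}; ◇(p ∧ ¬q → q) there: w2:F. ✗
w2: no successors, so □◇(p ∧ ¬q → q) holds vacuously. ✓
w3: successors {w3, w4}; ◇(p ∧ ¬q → q) there: w3:T, w4:F. ✗
w4: no successors, so □◇(p ∧ ¬q → q) holds vacuously. ✓
w5: successors {w2}; ◇(p ∧ ¬q → q) there: w2:F. ✗
Satisfying worlds: {w2, w4}.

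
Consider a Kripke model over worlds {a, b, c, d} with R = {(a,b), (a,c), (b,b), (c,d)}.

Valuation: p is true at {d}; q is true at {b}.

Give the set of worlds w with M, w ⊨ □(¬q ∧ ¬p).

a: successors {b, c}; ¬q ∧ ¬p there: b:F, c:T. ✗
b: successors {b}; ¬q ∧ ¬p there: b:F. ✗
c: successors {d}; ¬q ∧ ¬p there: d:F. ✗
d: no successors, so □(¬q ∧ ¬p) holds vacuously. ✓

{d}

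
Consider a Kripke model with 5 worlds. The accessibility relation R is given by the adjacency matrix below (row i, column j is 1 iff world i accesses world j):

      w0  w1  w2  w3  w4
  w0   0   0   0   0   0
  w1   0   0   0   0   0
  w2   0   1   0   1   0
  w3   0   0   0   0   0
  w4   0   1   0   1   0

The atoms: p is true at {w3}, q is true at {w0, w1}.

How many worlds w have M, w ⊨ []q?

3

w0: no successors, so []q holds vacuously. ✓
w1: no successors, so []q holds vacuously. ✓
w2: successors {w1, w3}; q there: w1:T, w3:F. ✗
w3: no successors, so []q holds vacuously. ✓
w4: successors {w1, w3}; q there: w1:T, w3:F. ✗
Satisfying worlds: {w0, w1, w3}.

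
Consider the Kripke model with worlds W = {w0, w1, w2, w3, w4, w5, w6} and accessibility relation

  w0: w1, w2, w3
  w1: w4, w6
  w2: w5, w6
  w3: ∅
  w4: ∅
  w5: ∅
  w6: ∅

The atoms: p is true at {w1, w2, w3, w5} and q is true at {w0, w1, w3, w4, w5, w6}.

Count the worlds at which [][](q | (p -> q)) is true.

7

w0: successors {w1, w2, w3}; [](q | (p -> q)) there: w1:T, w2:T, w3:T. ✓
w1: successors {w4, w6}; [](q | (p -> q)) there: w4:T, w6:T. ✓
w2: successors {w5, w6}; [](q | (p -> q)) there: w5:T, w6:T. ✓
w3: no successors, so [][](q | (p -> q)) holds vacuously. ✓
w4: no successors, so [][](q | (p -> q)) holds vacuously. ✓
w5: no successors, so [][](q | (p -> q)) holds vacuously. ✓
w6: no successors, so [][](q | (p -> q)) holds vacuously. ✓
Satisfying worlds: {w0, w1, w2, w3, w4, w5, w6}.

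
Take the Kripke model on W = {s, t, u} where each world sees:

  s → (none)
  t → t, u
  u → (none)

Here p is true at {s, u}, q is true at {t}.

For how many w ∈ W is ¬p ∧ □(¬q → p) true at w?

s: ¬p is F, □(¬q → p) is T. ✗
t: ¬p is T, □(¬q → p) is T. ✓
u: ¬p is F, □(¬q → p) is T. ✗
Satisfying worlds: {t}.

1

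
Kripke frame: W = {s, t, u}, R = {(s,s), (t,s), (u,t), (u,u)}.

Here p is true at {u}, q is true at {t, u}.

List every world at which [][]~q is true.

{s, t}

s: successors {s}; []~q there: s:T. ✓
t: successors {s}; []~q there: s:T. ✓
u: successors {t, u}; []~q there: t:T, u:F. ✗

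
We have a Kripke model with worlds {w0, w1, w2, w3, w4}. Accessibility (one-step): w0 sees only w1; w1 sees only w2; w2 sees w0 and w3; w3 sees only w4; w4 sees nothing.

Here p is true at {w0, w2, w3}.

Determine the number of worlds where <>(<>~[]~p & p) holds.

1

w0: successors {w1}; <>~[]~p & p there: w1:F. ✗
w1: successors {w2}; <>~[]~p & p there: w2:F. ✗
w2: successors {w0, w3}; <>~[]~p & p there: w0:T, w3:F. ✓
w3: successors {w4}; <>~[]~p & p there: w4:F. ✗
w4: no successors, so <>(<>~[]~p & p) fails. ✗
Satisfying worlds: {w2}.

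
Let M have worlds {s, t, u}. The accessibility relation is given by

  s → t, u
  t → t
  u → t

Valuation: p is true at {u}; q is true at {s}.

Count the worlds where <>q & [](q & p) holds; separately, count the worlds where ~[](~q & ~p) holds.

For <>q & [](q & p):
s: <>q is F, [](q & p) is F. ✗
t: <>q is F, [](q & p) is F. ✗
u: <>q is F, [](q & p) is F. ✗
— 0 worlds.
For ~[](~q & ~p):
s: [](~q & ~p) is F. ✓
t: [](~q & ~p) is T. ✗
u: [](~q & ~p) is T. ✗
— 1 world.

0 and 1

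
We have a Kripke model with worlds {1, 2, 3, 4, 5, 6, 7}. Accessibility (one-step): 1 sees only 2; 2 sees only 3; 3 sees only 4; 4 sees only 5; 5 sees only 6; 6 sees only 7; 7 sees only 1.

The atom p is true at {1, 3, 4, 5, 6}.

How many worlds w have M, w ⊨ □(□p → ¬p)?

1: successors {2}; □p → ¬p there: 2:T. ✓
2: successors {3}; □p → ¬p there: 3:F. ✗
3: successors {4}; □p → ¬p there: 4:F. ✗
4: successors {5}; □p → ¬p there: 5:F. ✗
5: successors {6}; □p → ¬p there: 6:T. ✓
6: successors {7}; □p → ¬p there: 7:T. ✓
7: successors {1}; □p → ¬p there: 1:T. ✓
Satisfying worlds: {1, 5, 6, 7}.

4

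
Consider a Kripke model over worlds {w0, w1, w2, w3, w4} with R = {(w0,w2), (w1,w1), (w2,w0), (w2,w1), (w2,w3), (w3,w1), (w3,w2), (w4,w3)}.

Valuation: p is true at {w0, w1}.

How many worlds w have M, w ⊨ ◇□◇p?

4

w0: successors {w2}; □◇p there: w2:F. ✗
w1: successors {w1}; □◇p there: w1:T. ✓
w2: successors {w0, w1, w3}; □◇p there: w0:T, w1:T, w3:T. ✓
w3: successors {w1, w2}; □◇p there: w1:T, w2:F. ✓
w4: successors {w3}; □◇p there: w3:T. ✓
Satisfying worlds: {w1, w2, w3, w4}.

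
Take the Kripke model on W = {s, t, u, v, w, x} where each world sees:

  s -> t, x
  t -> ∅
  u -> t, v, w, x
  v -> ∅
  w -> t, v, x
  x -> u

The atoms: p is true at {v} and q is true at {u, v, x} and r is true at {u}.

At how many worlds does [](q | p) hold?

3

s: successors {t, x}; q | p there: t:F, x:T. ✗
t: no successors, so [](q | p) holds vacuously. ✓
u: successors {t, v, w, x}; q | p there: t:F, v:T, w:F, x:T. ✗
v: no successors, so [](q | p) holds vacuously. ✓
w: successors {t, v, x}; q | p there: t:F, v:T, x:T. ✗
x: successors {u}; q | p there: u:T. ✓
Satisfying worlds: {t, v, x}.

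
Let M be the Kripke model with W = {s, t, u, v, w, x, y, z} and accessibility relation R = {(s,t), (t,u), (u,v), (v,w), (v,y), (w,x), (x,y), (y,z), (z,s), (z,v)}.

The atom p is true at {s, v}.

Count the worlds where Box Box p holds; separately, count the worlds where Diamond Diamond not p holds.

2 and 6

For Box Box p:
s: successors {t}; Box p there: t:F. ✗
t: successors {u}; Box p there: u:T. ✓
u: successors {v}; Box p there: v:F. ✗
v: successors {w, y}; Box p there: w:F, y:F. ✗
w: successors {x}; Box p there: x:F. ✗
x: successors {y}; Box p there: y:F. ✗
y: successors {z}; Box p there: z:T. ✓
z: successors {s, v}; Box p there: s:F, v:F. ✗
— 2 worlds.
For Diamond Diamond not p:
s: successors {t}; Diamond not p there: t:T. ✓
t: successors {u}; Diamond not p there: u:F. ✗
u: successors {v}; Diamond not p there: v:T. ✓
v: successors {w, y}; Diamond not p there: w:T, y:T. ✓
w: successors {x}; Diamond not p there: x:T. ✓
x: successors {y}; Diamond not p there: y:T. ✓
y: successors {z}; Diamond not p there: z:F. ✗
z: successors {s, v}; Diamond not p there: s:T, v:T. ✓
— 6 worlds.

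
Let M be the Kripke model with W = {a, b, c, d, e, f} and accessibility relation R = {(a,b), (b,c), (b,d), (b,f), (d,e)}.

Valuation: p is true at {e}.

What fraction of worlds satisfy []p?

2/3

a: successors {b}; p there: b:F. ✗
b: successors {c, d, f}; p there: c:F, d:F, f:F. ✗
c: no successors, so []p holds vacuously. ✓
d: successors {e}; p there: e:T. ✓
e: no successors, so []p holds vacuously. ✓
f: no successors, so []p holds vacuously. ✓
That's 4 of 6 worlds, so 4/6 = 2/3.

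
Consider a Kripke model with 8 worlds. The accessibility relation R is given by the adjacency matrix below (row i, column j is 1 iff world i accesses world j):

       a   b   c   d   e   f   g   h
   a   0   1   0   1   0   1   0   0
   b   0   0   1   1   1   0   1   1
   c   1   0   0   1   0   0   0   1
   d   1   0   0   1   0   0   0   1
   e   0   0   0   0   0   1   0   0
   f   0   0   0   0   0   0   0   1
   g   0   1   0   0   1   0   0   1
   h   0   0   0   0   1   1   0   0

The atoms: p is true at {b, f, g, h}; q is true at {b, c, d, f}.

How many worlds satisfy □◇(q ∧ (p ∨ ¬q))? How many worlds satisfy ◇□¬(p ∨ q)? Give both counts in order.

For □◇(q ∧ (p ∨ ¬q)):
a: successors {b, d, f}; ◇(q ∧ (p ∨ ¬q)) there: b:F, d:F, f:F. ✗
b: successors {c, d, e, g, h}; ◇(q ∧ (p ∨ ¬q)) there: c:F, d:F, e:T, g:T, h:T. ✗
c: successors {a, d, h}; ◇(q ∧ (p ∨ ¬q)) there: a:T, d:F, h:T. ✗
d: successors {a, d, h}; ◇(q ∧ (p ∨ ¬q)) there: a:T, d:F, h:T. ✗
e: successors {f}; ◇(q ∧ (p ∨ ¬q)) there: f:F. ✗
f: successors {h}; ◇(q ∧ (p ∨ ¬q)) there: h:T. ✓
g: successors {b, e, h}; ◇(q ∧ (p ∨ ¬q)) there: b:F, e:T, h:T. ✗
h: successors {e, f}; ◇(q ∧ (p ∨ ¬q)) there: e:T, f:F. ✗
— 1 world.
For ◇□¬(p ∨ q):
a: successors {b, d, f}; □¬(p ∨ q) there: b:F, d:F, f:F. ✗
b: successors {c, d, e, g, h}; □¬(p ∨ q) there: c:F, d:F, e:F, g:F, h:F. ✗
c: successors {a, d, h}; □¬(p ∨ q) there: a:F, d:F, h:F. ✗
d: successors {a, d, h}; □¬(p ∨ q) there: a:F, d:F, h:F. ✗
e: successors {f}; □¬(p ∨ q) there: f:F. ✗
f: successors {h}; □¬(p ∨ q) there: h:F. ✗
g: successors {b, e, h}; □¬(p ∨ q) there: b:F, e:F, h:F. ✗
h: successors {e, f}; □¬(p ∨ q) there: e:F, f:F. ✗
— 0 worlds.

1 and 0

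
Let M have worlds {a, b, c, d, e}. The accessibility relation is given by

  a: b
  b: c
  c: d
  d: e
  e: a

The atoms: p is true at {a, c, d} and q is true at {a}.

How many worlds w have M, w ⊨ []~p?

2

a: successors {b}; ~p there: b:T. ✓
b: successors {c}; ~p there: c:F. ✗
c: successors {d}; ~p there: d:F. ✗
d: successors {e}; ~p there: e:T. ✓
e: successors {a}; ~p there: a:F. ✗
Satisfying worlds: {a, d}.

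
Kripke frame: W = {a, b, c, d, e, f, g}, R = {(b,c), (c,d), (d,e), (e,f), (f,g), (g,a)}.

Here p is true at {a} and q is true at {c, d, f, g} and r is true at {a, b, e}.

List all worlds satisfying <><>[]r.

{b, e, f}

a: no successors, so <><>[]r fails. ✗
b: successors {c}; <>[]r there: c:T. ✓
c: successors {d}; <>[]r there: d:F. ✗
d: successors {e}; <>[]r there: e:F. ✗
e: successors {f}; <>[]r there: f:T. ✓
f: successors {g}; <>[]r there: g:T. ✓
g: successors {a}; <>[]r there: a:F. ✗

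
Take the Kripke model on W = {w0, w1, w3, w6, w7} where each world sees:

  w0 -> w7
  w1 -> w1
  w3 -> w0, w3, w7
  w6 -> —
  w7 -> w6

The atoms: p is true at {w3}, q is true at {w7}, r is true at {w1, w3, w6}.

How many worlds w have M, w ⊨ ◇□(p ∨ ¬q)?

w0: successors {w7}; □(p ∨ ¬q) there: w7:T. ✓
w1: successors {w1}; □(p ∨ ¬q) there: w1:T. ✓
w3: successors {w0, w3, w7}; □(p ∨ ¬q) there: w0:F, w3:F, w7:T. ✓
w6: no successors, so ◇□(p ∨ ¬q) fails. ✗
w7: successors {w6}; □(p ∨ ¬q) there: w6:T. ✓
Satisfying worlds: {w0, w1, w3, w7}.

4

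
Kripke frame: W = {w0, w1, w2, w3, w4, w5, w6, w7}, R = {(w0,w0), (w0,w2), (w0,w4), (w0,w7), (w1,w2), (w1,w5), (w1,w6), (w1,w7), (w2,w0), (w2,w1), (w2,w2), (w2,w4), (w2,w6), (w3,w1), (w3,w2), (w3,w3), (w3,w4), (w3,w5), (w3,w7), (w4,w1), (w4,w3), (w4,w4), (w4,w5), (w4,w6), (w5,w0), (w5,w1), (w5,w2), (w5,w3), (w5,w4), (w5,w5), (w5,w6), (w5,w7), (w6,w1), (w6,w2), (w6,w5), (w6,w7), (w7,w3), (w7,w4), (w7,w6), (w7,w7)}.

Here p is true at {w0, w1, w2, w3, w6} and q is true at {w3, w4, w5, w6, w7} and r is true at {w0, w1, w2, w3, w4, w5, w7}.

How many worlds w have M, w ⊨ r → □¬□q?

w0: r is T, □¬□q is F. ✗
w1: r is T, □¬□q is F. ✗
w2: r is T, □¬□q is T. ✓
w3: r is T, □¬□q is F. ✗
w4: r is T, □¬□q is T. ✓
w5: r is T, □¬□q is F. ✗
w6: r is F, □¬□q is F. ✓
w7: r is T, □¬□q is F. ✗
Satisfying worlds: {w2, w4, w6}.

3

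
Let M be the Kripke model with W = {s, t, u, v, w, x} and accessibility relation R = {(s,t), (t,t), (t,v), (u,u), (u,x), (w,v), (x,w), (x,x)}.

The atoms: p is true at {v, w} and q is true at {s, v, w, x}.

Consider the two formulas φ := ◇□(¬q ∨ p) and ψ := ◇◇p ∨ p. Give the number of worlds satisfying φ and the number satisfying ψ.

4 and 6

For ◇□(¬q ∨ p):
s: successors {t}; □(¬q ∨ p) there: t:T. ✓
t: successors {t, v}; □(¬q ∨ p) there: t:T, v:T. ✓
u: successors {u, x}; □(¬q ∨ p) there: u:F, x:F. ✗
v: no successors, so ◇□(¬q ∨ p) fails. ✗
w: successors {v}; □(¬q ∨ p) there: v:T. ✓
x: successors {w, x}; □(¬q ∨ p) there: w:T, x:F. ✓
— 4 worlds.
For ◇◇p ∨ p:
s: ◇◇p is T, p is F. ✓
t: ◇◇p is T, p is F. ✓
u: ◇◇p is T, p is F. ✓
v: ◇◇p is F, p is T. ✓
w: ◇◇p is F, p is T. ✓
x: ◇◇p is T, p is F. ✓
— 6 worlds.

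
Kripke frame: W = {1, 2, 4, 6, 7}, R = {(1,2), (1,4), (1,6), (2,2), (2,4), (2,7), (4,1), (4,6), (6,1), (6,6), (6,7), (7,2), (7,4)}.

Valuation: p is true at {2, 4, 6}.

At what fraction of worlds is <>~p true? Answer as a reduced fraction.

3/5

1: successors {2, 4, 6}; ~p there: 2:F, 4:F, 6:F. ✗
2: successors {2, 4, 7}; ~p there: 2:F, 4:F, 7:T. ✓
4: successors {1, 6}; ~p there: 1:T, 6:F. ✓
6: successors {1, 6, 7}; ~p there: 1:T, 6:F, 7:T. ✓
7: successors {2, 4}; ~p there: 2:F, 4:F. ✗
That's 3 of 5 worlds, so 3/5.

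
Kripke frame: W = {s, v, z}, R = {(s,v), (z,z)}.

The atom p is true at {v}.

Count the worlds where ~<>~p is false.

1

s: <>~p is F. ✓
v: <>~p is F. ✓
z: <>~p is T. ✗
Satisfying worlds: {s, v}.
So ~<>~p fails at the other 1 world.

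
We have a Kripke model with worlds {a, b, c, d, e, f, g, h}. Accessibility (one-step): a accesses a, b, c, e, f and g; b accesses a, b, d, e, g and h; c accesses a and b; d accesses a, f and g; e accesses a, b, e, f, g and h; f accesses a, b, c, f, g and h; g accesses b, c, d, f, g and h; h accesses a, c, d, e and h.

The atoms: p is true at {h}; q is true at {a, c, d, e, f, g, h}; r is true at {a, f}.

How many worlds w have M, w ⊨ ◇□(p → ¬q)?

8

a: successors {a, b, c, e, f, g}; □(p → ¬q) there: a:T, b:F, c:T, e:F, f:F, g:F. ✓
b: successors {a, b, d, e, g, h}; □(p → ¬q) there: a:T, b:F, d:T, e:F, g:F, h:F. ✓
c: successors {a, b}; □(p → ¬q) there: a:T, b:F. ✓
d: successors {a, f, g}; □(p → ¬q) there: a:T, f:F, g:F. ✓
e: successors {a, b, e, f, g, h}; □(p → ¬q) there: a:T, b:F, e:F, f:F, g:F, h:F. ✓
f: successors {a, b, c, f, g, h}; □(p → ¬q) there: a:T, b:F, c:T, f:F, g:F, h:F. ✓
g: successors {b, c, d, f, g, h}; □(p → ¬q) there: b:F, c:T, d:T, f:F, g:F, h:F. ✓
h: successors {a, c, d, e, h}; □(p → ¬q) there: a:T, c:T, d:T, e:F, h:F. ✓
Satisfying worlds: {a, b, c, d, e, f, g, h}.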